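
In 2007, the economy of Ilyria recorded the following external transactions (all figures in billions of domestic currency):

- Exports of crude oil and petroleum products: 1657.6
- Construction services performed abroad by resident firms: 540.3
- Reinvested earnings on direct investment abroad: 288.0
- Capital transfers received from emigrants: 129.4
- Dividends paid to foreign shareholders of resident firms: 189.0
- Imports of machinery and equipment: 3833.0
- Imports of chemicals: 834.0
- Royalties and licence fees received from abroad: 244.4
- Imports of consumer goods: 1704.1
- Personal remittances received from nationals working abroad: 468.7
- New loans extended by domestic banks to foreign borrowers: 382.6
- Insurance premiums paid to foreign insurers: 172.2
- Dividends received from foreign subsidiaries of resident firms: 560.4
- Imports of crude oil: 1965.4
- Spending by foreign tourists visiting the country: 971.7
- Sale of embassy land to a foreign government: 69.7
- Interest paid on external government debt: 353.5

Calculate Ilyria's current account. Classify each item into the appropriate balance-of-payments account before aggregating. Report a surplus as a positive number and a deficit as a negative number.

-4320.1

Goods: -1704.1 + 1657.6 - 1965.4 - 834.0 - 3833.0 = -6678.9
Services: 971.7 + 244.4 + 540.3 - 172.2 = 1584.2
Primary income: -353.5 - 189.0 + 560.4 + 288.0 = 305.9
Secondary income: 468.7
Current account = (-6678.9) + 1584.2 + 305.9 + 468.7 = -4320.1
(Excluded from the current account — capital account: capital transfers received from emigrants 129.4, sale of embassy land to a foreign government 69.7; financial account: new loans extended by domestic banks to foreign borrowers 382.6.)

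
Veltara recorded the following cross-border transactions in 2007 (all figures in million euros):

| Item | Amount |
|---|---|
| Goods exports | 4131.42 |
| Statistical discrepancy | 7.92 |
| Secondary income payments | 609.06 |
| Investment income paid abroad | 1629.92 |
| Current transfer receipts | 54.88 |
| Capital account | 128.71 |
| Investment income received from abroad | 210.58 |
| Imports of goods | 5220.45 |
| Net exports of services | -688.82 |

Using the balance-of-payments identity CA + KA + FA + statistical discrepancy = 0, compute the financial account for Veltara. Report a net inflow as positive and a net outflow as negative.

Goods balance = 4131.42 - 5220.45 = -1089.03
Services balance = -688.82
Trade balance (goods + services) = -1089.03 + (-688.82) = -1777.85
Net primary income = 210.58 - 1629.92 = -1419.34
Net secondary income = 54.88 - 609.06 = -554.18
Current account = -1777.85 + (-1419.34) + (-554.18) = -3751.37
Financial account = -(-3751.37 + 128.71 + 7.92) = 3614.74

3614.74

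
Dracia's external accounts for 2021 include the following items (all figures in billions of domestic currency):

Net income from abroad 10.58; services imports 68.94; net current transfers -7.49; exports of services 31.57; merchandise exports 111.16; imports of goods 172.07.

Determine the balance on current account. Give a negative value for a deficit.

-95.19

Goods balance = 111.16 - 172.07 = -60.91
Services balance = 31.57 - 68.94 = -37.37
Trade balance (goods + services) = -60.91 + (-37.37) = -98.28
Net primary income = 10.58
Net secondary income = -7.49
Current account = -98.28 + 10.58 + (-7.49) = -95.19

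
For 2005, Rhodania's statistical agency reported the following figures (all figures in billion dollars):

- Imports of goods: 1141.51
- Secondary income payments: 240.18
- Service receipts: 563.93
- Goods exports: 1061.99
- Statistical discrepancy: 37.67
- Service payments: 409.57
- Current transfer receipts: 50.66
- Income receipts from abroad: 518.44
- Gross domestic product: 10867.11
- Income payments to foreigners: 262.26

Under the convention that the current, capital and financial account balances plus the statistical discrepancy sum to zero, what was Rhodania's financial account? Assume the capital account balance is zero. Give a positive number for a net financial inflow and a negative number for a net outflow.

-179.17

Goods balance = 1061.99 - 1141.51 = -79.52
Services balance = 563.93 - 409.57 = 154.36
Trade balance (goods + services) = -79.52 + 154.36 = 74.84
Net primary income = 518.44 - 262.26 = 256.18
Net secondary income = 50.66 - 240.18 = -189.52
Current account = 74.84 + 256.18 + (-189.52) = 141.50
Financial account = -(141.50 + 37.67) = -179.17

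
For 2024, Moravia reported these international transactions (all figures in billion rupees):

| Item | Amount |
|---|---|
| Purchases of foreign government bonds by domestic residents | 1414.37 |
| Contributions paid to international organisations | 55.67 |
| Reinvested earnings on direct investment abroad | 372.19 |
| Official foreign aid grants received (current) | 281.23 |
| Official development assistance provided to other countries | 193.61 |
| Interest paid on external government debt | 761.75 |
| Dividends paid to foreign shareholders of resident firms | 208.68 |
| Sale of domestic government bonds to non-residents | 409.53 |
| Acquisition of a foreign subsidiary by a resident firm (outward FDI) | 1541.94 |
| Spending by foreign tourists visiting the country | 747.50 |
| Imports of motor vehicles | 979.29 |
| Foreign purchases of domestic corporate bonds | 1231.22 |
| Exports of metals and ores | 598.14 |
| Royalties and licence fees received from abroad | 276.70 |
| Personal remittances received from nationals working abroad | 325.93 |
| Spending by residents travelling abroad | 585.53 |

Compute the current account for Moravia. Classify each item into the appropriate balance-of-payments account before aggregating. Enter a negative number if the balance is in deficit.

-182.84

Goods: 598.14 - 979.29 = -381.15
Services: 276.70 - 585.53 + 747.50 = 438.67
Primary income: 372.19 - 208.68 - 761.75 = -598.24
Secondary income: 325.93 - 55.67 + 281.23 - 193.61 = 357.88
Current account = (-381.15) + 438.67 + (-598.24) + 357.88 = -182.84
(Excluded from the current account — financial account: purchases of foreign government bonds by domestic residents 1414.37, sale of domestic government bonds to non-residents 409.53, acquisition of a foreign subsidiary by a resident firm (outward FDI) 1541.94, foreign purchases of domestic corporate bonds 1231.22.)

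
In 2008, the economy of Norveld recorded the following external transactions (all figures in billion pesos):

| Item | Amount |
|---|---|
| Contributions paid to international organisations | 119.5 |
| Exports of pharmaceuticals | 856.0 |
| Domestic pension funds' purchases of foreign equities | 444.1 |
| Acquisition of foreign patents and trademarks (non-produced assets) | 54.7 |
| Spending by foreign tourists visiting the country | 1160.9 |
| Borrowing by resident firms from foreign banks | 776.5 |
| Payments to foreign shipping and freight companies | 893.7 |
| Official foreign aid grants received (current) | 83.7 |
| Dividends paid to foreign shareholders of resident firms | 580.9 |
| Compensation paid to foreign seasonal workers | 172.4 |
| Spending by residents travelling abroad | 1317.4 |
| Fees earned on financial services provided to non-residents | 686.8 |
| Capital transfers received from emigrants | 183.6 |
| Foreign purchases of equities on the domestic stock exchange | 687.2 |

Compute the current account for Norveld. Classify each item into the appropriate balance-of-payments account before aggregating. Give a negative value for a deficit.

-296.5

Goods: 856.0
Services: -893.7 + 686.8 + 1160.9 - 1317.4 = -363.4
Primary income: -580.9 - 172.4 = -753.3
Secondary income: 83.7 - 119.5 = -35.8
Current account = 856.0 + (-363.4) + (-753.3) + (-35.8) = -296.5
(Excluded from the current account — financial account: domestic pension funds' purchases of foreign equities 444.1, borrowing by resident firms from foreign banks 776.5, foreign purchases of equities on the domestic stock exchange 687.2; capital account: acquisition of foreign patents and trademarks (non-produced assets) 54.7, capital transfers received from emigrants 183.6.)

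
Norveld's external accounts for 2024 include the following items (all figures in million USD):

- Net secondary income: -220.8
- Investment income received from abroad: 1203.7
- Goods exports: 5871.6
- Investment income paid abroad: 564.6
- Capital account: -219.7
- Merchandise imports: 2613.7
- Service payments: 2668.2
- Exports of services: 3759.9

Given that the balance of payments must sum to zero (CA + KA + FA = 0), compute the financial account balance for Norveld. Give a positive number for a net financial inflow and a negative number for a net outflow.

Goods balance = 5871.6 - 2613.7 = 3257.9
Services balance = 3759.9 - 2668.2 = 1091.7
Trade balance (goods + services) = 3257.9 + 1091.7 = 4349.6
Net primary income = 1203.7 - 564.6 = 639.1
Net secondary income = -220.8
Current account = 4349.6 + 639.1 + (-220.8) = 4767.9
Financial account = -(4767.9 + (-219.7)) = -4548.2

-4548.2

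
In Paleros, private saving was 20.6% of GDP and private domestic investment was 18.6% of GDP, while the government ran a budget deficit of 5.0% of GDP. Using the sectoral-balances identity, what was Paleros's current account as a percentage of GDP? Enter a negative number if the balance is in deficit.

-3.0

By the sectoral-balances identity, CA = (S_private - I) + (T - G).
Private balance = 20.6 - 18.6 = 2.0
Government balance (T - G) = -5.0
CA = 2.0 + (-5.0) = -3.0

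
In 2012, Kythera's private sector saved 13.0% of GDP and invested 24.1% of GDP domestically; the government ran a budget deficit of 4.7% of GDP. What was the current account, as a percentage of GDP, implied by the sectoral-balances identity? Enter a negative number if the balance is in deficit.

By the sectoral-balances identity, CA = (S_private - I) + (T - G).
Private balance = 13.0 - 24.1 = -11.1
Government balance (T - G) = -4.7
CA = -11.1 + (-4.7) = -15.8

-15.8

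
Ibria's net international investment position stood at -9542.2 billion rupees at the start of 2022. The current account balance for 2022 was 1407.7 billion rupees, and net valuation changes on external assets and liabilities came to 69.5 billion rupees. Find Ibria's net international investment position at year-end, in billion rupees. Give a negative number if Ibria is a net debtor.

-8065.0

Change in NIIP = current account + net valuation change = 1407.7 + 69.5 = 1477.2
End-of-year NIIP = -9542.2 + 1477.2 = -8065.0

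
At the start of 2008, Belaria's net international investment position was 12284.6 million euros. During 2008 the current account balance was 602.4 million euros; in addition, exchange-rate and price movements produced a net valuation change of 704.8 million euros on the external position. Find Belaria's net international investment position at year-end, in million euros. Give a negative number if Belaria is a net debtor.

13591.8

Change in NIIP = current account + net valuation change = 602.4 + 704.8 = 1307.2
End-of-year NIIP = 12284.6 + 1307.2 = 13591.8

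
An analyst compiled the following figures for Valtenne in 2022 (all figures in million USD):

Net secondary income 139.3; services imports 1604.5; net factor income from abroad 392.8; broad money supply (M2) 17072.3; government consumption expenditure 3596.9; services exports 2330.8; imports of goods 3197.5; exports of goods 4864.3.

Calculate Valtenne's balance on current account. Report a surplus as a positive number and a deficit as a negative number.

2925.2

Goods balance = 4864.3 - 3197.5 = 1666.8
Services balance = 2330.8 - 1604.5 = 726.3
Trade balance (goods + services) = 1666.8 + 726.3 = 2393.1
Net primary income = 392.8
Net secondary income = 139.3
Current account = 2393.1 + 392.8 + 139.3 = 2925.2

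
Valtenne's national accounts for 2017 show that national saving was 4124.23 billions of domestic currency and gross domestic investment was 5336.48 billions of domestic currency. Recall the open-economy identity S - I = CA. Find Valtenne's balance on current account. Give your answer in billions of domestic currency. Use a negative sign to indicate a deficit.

-1212.25

S - I = CA (net lending to the rest of the world).
CA = S - I = 4124.23 - 5336.48 = -1212.25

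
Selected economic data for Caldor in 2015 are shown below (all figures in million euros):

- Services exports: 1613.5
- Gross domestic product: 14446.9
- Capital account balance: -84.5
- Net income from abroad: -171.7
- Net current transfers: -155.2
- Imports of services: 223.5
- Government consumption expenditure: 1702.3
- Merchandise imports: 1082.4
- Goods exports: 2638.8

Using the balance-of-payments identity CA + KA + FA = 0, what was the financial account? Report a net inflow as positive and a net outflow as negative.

-2535.0

Goods balance = 2638.8 - 1082.4 = 1556.4
Services balance = 1613.5 - 223.5 = 1390.0
Trade balance (goods + services) = 1556.4 + 1390.0 = 2946.4
Net primary income = -171.7
Net secondary income = -155.2
Current account = 2946.4 + (-171.7) + (-155.2) = 2619.5
Financial account = -(2619.5 + (-84.5)) = -2535.0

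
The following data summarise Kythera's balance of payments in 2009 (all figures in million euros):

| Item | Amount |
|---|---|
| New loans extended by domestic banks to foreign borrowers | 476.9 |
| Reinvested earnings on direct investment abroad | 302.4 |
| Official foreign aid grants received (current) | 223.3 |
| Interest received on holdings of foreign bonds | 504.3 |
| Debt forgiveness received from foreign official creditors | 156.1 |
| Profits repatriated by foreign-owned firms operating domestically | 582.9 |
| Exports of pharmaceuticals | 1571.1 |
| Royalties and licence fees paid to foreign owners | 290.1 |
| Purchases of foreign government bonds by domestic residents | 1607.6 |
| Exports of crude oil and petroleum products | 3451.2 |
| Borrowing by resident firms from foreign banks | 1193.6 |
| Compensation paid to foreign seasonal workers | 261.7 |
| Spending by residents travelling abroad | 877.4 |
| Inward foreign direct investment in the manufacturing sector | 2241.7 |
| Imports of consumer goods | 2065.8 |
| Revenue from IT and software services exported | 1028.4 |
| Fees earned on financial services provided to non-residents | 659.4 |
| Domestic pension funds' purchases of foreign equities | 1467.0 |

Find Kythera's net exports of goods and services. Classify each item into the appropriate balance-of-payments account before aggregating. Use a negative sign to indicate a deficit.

3476.8

Goods: 1571.1 + 3451.2 - 2065.8 = 2956.5
Services: -877.4 + 659.4 + 1028.4 - 290.1 = 520.3
Trade balance = 2956.5 + 520.3 = 3476.8
(Excluded from the trade balance — financial account: new loans extended by domestic banks to foreign borrowers 476.9, purchases of foreign government bonds by domestic residents 1607.6, borrowing by resident firms from foreign banks 1193.6, inward foreign direct investment in the manufacturing sector 2241.7, domestic pension funds' purchases of foreign equities 1467.0; primary income: reinvested earnings on direct investment abroad 302.4, interest received on holdings of foreign bonds 504.3, profits repatriated by foreign-owned firms operating domestically 582.9, compensation paid to foreign seasonal workers 261.7; secondary income: official foreign aid grants received (current) 223.3; capital account: debt forgiveness received from foreign official creditors 156.1.)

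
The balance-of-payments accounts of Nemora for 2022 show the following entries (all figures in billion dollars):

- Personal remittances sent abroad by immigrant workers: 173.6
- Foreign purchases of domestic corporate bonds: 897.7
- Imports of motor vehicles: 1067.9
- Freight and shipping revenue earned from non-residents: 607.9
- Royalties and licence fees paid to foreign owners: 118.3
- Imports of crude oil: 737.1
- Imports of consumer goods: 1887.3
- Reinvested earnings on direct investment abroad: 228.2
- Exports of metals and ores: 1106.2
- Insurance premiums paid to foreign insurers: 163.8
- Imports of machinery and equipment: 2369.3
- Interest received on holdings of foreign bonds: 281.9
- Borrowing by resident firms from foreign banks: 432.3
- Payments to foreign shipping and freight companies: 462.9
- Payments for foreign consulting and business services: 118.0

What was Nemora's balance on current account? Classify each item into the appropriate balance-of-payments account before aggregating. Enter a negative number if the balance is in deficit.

Goods: 1106.2 - 1887.3 - 1067.9 - 737.1 - 2369.3 = -4955.4
Services: -163.8 + 607.9 - 462.9 - 118.0 - 118.3 = -255.1
Primary income: 228.2 + 281.9 = 510.1
Secondary income: -173.6
Current account = (-4955.4) + (-255.1) + 510.1 + (-173.6) = -4874.0
(Excluded from the current account — financial account: foreign purchases of domestic corporate bonds 897.7, borrowing by resident firms from foreign banks 432.3.)

-4874.0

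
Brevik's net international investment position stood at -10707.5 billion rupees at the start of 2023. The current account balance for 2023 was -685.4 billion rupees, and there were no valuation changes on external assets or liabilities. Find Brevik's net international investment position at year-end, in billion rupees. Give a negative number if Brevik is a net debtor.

With no valuation effects, change in NIIP = current account = -685.4
End-of-year NIIP = -10707.5 + (-685.4) = -11392.9

-11392.9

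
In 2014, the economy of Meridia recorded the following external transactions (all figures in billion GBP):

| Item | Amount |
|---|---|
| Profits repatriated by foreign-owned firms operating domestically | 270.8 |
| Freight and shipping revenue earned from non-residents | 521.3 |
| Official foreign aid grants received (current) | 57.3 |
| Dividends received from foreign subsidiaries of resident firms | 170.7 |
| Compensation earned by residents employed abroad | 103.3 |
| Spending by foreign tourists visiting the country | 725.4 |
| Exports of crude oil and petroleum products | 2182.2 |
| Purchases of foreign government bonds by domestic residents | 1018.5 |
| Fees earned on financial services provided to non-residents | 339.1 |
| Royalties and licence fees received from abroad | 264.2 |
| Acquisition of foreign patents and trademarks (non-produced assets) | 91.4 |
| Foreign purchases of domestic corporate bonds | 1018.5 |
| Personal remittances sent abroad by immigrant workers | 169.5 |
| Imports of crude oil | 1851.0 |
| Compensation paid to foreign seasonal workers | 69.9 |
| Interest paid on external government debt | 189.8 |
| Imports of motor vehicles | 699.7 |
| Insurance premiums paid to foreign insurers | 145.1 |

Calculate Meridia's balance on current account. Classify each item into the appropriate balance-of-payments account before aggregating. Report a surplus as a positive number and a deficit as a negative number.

967.7

Goods: 2182.2 - 699.7 - 1851.0 = -368.5
Services: 725.4 - 145.1 + 264.2 + 521.3 + 339.1 = 1704.9
Primary income: 103.3 - 189.8 - 270.8 - 69.9 + 170.7 = -256.5
Secondary income: -169.5 + 57.3 = -112.2
Current account = (-368.5) + 1704.9 + (-256.5) + (-112.2) = 967.7
(Excluded from the current account — financial account: purchases of foreign government bonds by domestic residents 1018.5, foreign purchases of domestic corporate bonds 1018.5; capital account: acquisition of foreign patents and trademarks (non-produced assets) 91.4.)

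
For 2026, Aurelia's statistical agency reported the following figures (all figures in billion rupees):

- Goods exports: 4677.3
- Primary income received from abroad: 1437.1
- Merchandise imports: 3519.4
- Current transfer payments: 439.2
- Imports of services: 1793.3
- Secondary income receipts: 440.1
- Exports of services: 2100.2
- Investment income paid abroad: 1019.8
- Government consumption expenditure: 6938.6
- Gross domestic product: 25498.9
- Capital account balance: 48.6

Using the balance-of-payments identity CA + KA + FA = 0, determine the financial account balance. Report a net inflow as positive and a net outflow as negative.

Goods balance = 4677.3 - 3519.4 = 1157.9
Services balance = 2100.2 - 1793.3 = 306.9
Trade balance (goods + services) = 1157.9 + 306.9 = 1464.8
Net primary income = 1437.1 - 1019.8 = 417.3
Net secondary income = 440.1 - 439.2 = 0.9
Current account = 1464.8 + 417.3 + 0.9 = 1883.0
Financial account = -(1883.0 + 48.6) = -1931.6

-1931.6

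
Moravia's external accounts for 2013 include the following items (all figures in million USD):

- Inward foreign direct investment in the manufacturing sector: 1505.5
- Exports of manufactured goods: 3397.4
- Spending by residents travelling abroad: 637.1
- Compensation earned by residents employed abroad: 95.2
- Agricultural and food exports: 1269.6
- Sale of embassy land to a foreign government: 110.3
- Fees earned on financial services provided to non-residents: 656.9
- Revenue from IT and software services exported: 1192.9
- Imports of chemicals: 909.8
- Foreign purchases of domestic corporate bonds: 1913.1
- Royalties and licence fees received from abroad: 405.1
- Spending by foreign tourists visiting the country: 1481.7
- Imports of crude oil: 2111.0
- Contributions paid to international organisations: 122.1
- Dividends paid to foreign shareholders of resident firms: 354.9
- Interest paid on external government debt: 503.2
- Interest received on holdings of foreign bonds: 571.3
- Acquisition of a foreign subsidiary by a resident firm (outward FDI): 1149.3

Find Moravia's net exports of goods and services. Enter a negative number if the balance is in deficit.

Goods: -2111.0 + 1269.6 - 909.8 + 3397.4 = 1646.2
Services: -637.1 + 1192.9 + 656.9 + 405.1 + 1481.7 = 3099.5
Trade balance = 1646.2 + 3099.5 = 4745.7
(Excluded from the trade balance — financial account: inward foreign direct investment in the manufacturing sector 1505.5, foreign purchases of domestic corporate bonds 1913.1, acquisition of a foreign subsidiary by a resident firm (outward FDI) 1149.3; primary income: compensation earned by residents employed abroad 95.2, dividends paid to foreign shareholders of resident firms 354.9, interest paid on external government debt 503.2, interest received on holdings of foreign bonds 571.3; capital account: sale of embassy land to a foreign government 110.3; secondary income: contributions paid to international organisations 122.1.)

4745.7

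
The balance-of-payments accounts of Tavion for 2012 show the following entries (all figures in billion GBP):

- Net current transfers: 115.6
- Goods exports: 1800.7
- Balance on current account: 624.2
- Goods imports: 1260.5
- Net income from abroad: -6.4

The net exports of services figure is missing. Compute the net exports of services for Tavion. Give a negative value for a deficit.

Current account = goods balance + services balance + net primary income + net secondary income
Sum of the known components = 649.4
Net exports of services = CA - (known components) = 624.2 - 649.4 = -25.2

-25.2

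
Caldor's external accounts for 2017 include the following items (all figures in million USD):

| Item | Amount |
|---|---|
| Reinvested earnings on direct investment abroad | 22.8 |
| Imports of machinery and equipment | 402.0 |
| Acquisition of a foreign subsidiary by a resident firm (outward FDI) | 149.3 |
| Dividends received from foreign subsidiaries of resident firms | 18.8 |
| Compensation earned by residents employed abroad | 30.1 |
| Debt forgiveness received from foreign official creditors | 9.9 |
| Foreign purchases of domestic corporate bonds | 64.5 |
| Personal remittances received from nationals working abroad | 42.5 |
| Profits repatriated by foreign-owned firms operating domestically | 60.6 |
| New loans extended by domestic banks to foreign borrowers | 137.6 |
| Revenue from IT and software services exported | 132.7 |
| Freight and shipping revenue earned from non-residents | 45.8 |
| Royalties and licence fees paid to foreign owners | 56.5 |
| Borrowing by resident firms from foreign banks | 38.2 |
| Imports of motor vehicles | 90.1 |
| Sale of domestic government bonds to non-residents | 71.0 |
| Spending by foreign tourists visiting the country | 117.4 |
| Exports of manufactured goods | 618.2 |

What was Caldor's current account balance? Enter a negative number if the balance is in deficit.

419.1

Goods: -402.0 - 90.1 + 618.2 = 126.1
Services: 45.8 - 56.5 + 117.4 + 132.7 = 239.4
Primary income: 22.8 + 18.8 + 30.1 - 60.6 = 11.1
Secondary income: 42.5
Current account = 126.1 + 239.4 + 11.1 + 42.5 = 419.1
(Excluded from the current account — financial account: acquisition of a foreign subsidiary by a resident firm (outward FDI) 149.3, foreign purchases of domestic corporate bonds 64.5, new loans extended by domestic banks to foreign borrowers 137.6, borrowing by resident firms from foreign banks 38.2, sale of domestic government bonds to non-residents 71.0; capital account: debt forgiveness received from foreign official creditors 9.9.)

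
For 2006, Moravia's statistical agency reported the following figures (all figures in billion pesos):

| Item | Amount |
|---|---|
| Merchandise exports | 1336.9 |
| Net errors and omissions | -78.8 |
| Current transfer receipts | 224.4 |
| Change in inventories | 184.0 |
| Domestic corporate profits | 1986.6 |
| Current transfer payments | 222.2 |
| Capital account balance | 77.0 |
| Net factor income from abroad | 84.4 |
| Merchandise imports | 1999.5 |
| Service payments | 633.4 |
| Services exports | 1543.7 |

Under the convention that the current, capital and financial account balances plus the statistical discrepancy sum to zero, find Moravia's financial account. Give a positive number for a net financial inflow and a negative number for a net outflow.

-332.5

Goods balance = 1336.9 - 1999.5 = -662.6
Services balance = 1543.7 - 633.4 = 910.3
Trade balance (goods + services) = -662.6 + 910.3 = 247.7
Net primary income = 84.4
Net secondary income = 224.4 - 222.2 = 2.2
Current account = 247.7 + 84.4 + 2.2 = 334.3
Financial account = -(334.3 + 77.0 + (-78.8)) = -332.5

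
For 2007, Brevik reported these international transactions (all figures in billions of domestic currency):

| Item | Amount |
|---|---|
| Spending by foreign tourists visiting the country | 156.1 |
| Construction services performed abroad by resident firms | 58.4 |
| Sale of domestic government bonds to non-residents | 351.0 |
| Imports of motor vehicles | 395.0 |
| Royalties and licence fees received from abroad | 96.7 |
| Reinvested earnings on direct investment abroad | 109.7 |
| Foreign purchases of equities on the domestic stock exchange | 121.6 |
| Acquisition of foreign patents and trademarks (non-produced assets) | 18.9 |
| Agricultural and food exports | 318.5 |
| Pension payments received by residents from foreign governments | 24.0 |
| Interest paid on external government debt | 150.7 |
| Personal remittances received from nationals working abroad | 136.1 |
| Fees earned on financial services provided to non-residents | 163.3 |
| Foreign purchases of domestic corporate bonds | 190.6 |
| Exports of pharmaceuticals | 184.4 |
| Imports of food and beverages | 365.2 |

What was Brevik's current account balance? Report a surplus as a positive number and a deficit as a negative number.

Goods: 318.5 - 365.2 - 395.0 + 184.4 = -257.3
Services: 96.7 + 163.3 + 156.1 + 58.4 = 474.5
Primary income: 109.7 - 150.7 = -41.0
Secondary income: 136.1 + 24.0 = 160.1
Current account = (-257.3) + 474.5 + (-41.0) + 160.1 = 336.3
(Excluded from the current account — financial account: sale of domestic government bonds to non-residents 351.0, foreign purchases of equities on the domestic stock exchange 121.6, foreign purchases of domestic corporate bonds 190.6; capital account: acquisition of foreign patents and trademarks (non-produced assets) 18.9.)

336.3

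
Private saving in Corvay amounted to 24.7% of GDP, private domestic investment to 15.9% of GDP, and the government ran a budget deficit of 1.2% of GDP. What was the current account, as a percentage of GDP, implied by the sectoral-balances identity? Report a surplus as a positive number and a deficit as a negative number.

By the sectoral-balances identity, CA = (S_private - I) + (T - G).
Private balance = 24.7 - 15.9 = 8.8
Government balance (T - G) = -1.2
CA = 8.8 + (-1.2) = 7.6

7.6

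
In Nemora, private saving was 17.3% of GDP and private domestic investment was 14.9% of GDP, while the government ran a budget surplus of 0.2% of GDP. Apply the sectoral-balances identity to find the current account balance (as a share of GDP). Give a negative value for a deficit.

By the sectoral-balances identity, CA = (S_private - I) + (T - G).
Private balance = 17.3 - 14.9 = 2.4
Government balance (T - G) = 0.2
CA = 2.4 + 0.2 = 2.6

2.6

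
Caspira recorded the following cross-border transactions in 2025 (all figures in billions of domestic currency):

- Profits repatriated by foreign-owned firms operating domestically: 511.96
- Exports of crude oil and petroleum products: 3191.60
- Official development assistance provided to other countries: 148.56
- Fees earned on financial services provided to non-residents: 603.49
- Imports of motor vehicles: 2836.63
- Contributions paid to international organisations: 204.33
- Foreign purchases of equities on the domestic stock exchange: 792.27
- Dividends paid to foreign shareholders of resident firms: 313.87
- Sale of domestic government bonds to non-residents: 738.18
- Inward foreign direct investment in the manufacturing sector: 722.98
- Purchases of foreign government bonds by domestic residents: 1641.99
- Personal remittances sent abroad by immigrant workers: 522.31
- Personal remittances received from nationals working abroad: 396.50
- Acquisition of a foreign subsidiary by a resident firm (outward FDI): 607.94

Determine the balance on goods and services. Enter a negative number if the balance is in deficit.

Goods: 3191.60 - 2836.63 = 354.97
Services: 603.49
Trade balance = 354.97 + 603.49 = 958.46
(Excluded from the trade balance — primary income: profits repatriated by foreign-owned firms operating domestically 511.96, dividends paid to foreign shareholders of resident firms 313.87; secondary income: official development assistance provided to other countries 148.56, contributions paid to international organisations 204.33, personal remittances sent abroad by immigrant workers 522.31, personal remittances received from nationals working abroad 396.50; financial account: foreign purchases of equities on the domestic stock exchange 792.27, sale of domestic government bonds to non-residents 738.18, inward foreign direct investment in the manufacturing sector 722.98, purchases of foreign government bonds by domestic residents 1641.99, acquisition of a foreign subsidiary by a resident firm (outward FDI) 607.94.)

958.46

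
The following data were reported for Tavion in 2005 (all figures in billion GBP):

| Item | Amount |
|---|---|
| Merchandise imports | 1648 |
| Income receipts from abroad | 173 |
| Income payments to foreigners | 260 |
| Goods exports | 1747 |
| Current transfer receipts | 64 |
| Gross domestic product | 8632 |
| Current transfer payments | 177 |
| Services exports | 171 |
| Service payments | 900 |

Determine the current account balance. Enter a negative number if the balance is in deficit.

-830

Goods balance = 1747 - 1648 = 99
Services balance = 171 - 900 = -729
Trade balance (goods + services) = 99 + (-729) = -630
Net primary income = 173 - 260 = -87
Net secondary income = 64 - 177 = -113
Current account = -630 + (-87) + (-113) = -830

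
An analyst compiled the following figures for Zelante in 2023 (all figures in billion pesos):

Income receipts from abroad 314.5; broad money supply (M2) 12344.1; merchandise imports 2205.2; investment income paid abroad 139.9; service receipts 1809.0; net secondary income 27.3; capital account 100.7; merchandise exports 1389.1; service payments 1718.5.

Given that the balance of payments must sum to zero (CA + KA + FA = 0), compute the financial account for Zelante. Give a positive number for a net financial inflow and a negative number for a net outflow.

Goods balance = 1389.1 - 2205.2 = -816.1
Services balance = 1809.0 - 1718.5 = 90.5
Trade balance (goods + services) = -816.1 + 90.5 = -725.6
Net primary income = 314.5 - 139.9 = 174.6
Net secondary income = 27.3
Current account = -725.6 + 174.6 + 27.3 = -523.7
Financial account = -(-523.7 + 100.7) = 423.0

423.0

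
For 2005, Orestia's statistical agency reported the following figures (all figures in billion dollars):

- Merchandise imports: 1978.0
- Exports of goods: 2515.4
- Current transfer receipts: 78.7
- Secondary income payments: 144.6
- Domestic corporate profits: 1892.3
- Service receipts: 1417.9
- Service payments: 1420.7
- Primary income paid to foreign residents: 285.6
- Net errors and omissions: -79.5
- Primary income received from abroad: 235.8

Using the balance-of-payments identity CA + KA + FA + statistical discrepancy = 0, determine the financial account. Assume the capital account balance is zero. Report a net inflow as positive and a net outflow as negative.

-339.4

Goods balance = 2515.4 - 1978.0 = 537.4
Services balance = 1417.9 - 1420.7 = -2.8
Trade balance (goods + services) = 537.4 + (-2.8) = 534.6
Net primary income = 235.8 - 285.6 = -49.8
Net secondary income = 78.7 - 144.6 = -65.9
Current account = 534.6 + (-49.8) + (-65.9) = 418.9
Financial account = -(418.9 + (-79.5)) = -339.4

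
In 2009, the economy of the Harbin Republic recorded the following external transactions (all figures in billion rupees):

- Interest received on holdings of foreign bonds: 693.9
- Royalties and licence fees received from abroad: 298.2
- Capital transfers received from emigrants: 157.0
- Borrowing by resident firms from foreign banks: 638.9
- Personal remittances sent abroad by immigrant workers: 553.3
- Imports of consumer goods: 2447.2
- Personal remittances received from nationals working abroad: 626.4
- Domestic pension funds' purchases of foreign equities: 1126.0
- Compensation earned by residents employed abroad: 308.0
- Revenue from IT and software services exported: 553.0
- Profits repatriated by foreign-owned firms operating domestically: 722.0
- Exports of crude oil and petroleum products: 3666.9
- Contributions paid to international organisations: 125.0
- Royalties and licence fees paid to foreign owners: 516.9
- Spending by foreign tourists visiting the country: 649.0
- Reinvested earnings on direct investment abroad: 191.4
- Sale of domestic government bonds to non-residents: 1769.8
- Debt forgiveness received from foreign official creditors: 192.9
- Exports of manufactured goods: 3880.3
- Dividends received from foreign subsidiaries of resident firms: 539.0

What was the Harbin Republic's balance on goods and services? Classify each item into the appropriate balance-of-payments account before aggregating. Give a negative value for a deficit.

Goods: 3666.9 - 2447.2 + 3880.3 = 5100.0
Services: -516.9 + 298.2 + 553.0 + 649.0 = 983.3
Trade balance = 5100.0 + 983.3 = 6083.3
(Excluded from the trade balance — primary income: interest received on holdings of foreign bonds 693.9, compensation earned by residents employed abroad 308.0, profits repatriated by foreign-owned firms operating domestically 722.0, reinvested earnings on direct investment abroad 191.4, dividends received from foreign subsidiaries of resident firms 539.0; capital account: capital transfers received from emigrants 157.0, debt forgiveness received from foreign official creditors 192.9; financial account: borrowing by resident firms from foreign banks 638.9, domestic pension funds' purchases of foreign equities 1126.0, sale of domestic government bonds to non-residents 1769.8; secondary income: personal remittances sent abroad by immigrant workers 553.3, personal remittances received from nationals working abroad 626.4, contributions paid to international organisations 125.0.)

6083.3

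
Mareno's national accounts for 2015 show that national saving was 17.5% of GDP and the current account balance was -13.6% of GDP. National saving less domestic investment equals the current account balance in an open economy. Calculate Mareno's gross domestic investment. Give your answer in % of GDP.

31.1

I = S - CA = 17.5 - (-13.6) = 31.1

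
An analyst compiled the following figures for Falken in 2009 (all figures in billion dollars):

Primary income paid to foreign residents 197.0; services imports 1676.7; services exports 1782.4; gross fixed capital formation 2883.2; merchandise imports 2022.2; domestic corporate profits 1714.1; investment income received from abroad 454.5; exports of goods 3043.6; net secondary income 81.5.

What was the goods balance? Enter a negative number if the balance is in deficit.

1021.4

Goods balance = 3043.6 - 2022.2 = 1021.4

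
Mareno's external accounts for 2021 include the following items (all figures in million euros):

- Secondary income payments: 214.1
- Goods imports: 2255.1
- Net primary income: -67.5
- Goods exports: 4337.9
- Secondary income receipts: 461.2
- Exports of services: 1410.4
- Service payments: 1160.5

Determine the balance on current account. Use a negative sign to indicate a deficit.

Goods balance = 4337.9 - 2255.1 = 2082.8
Services balance = 1410.4 - 1160.5 = 249.9
Trade balance (goods + services) = 2082.8 + 249.9 = 2332.7
Net primary income = -67.5
Net secondary income = 461.2 - 214.1 = 247.1
Current account = 2332.7 + (-67.5) + 247.1 = 2512.3

2512.3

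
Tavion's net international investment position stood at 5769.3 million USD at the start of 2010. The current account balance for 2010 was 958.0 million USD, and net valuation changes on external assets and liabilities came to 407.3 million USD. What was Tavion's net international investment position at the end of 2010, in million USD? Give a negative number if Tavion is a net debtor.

Change in NIIP = current account + net valuation change = 958.0 + 407.3 = 1365.3
End-of-year NIIP = 5769.3 + 1365.3 = 7134.6

7134.6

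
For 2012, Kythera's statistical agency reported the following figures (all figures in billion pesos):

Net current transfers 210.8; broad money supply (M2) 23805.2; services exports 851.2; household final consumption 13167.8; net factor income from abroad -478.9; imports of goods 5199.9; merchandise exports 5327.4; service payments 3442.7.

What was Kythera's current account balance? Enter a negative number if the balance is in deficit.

Goods balance = 5327.4 - 5199.9 = 127.5
Services balance = 851.2 - 3442.7 = -2591.5
Trade balance (goods + services) = 127.5 + (-2591.5) = -2464.0
Net primary income = -478.9
Net secondary income = 210.8
Current account = -2464.0 + (-478.9) + 210.8 = -2732.1

-2732.1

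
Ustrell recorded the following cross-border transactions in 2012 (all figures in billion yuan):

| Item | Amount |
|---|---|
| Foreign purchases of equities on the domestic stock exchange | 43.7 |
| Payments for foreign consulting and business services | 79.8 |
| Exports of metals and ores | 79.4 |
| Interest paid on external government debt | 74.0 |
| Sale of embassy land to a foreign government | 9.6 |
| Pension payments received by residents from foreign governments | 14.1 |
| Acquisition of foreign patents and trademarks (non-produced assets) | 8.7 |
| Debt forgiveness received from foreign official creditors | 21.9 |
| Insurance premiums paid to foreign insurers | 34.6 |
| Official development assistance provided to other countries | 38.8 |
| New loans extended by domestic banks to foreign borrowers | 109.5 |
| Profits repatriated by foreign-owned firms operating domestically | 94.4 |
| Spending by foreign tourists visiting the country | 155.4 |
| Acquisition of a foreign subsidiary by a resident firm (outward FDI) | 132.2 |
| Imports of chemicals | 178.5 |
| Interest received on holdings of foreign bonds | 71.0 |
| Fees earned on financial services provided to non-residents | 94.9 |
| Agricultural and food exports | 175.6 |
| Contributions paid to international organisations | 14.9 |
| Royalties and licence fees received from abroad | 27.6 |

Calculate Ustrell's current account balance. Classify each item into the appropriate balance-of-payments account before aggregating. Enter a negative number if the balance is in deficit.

103.0

Goods: 79.4 - 178.5 + 175.6 = 76.5
Services: -34.6 + 155.4 - 79.8 + 27.6 + 94.9 = 163.5
Primary income: -74.0 - 94.4 + 71.0 = -97.4
Secondary income: 14.1 - 38.8 - 14.9 = -39.6
Current account = 76.5 + 163.5 + (-97.4) + (-39.6) = 103.0
(Excluded from the current account — financial account: foreign purchases of equities on the domestic stock exchange 43.7, new loans extended by domestic banks to foreign borrowers 109.5, acquisition of a foreign subsidiary by a resident firm (outward FDI) 132.2; capital account: sale of embassy land to a foreign government 9.6, acquisition of foreign patents and trademarks (non-produced assets) 8.7, debt forgiveness received from foreign official creditors 21.9.)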